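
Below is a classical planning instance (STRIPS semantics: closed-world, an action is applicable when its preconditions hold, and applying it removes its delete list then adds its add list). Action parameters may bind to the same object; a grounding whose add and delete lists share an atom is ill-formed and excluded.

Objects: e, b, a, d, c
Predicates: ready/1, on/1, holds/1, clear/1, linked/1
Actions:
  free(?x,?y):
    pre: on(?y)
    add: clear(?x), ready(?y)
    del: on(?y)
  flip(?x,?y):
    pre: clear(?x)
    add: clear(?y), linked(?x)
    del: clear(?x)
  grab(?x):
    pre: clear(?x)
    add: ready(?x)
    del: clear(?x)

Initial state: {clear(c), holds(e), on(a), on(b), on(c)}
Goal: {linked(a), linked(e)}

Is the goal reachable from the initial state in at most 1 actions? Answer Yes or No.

1. free(e,b)  →  {clear(c), clear(e), holds(e), on(a), on(c), ready(b)}
2. flip(e,a)  →  {clear(a), clear(c), holds(e), linked(e), on(a), on(c), ready(b)}
3. flip(a,e)  →  {clear(c), clear(e), holds(e), linked(a), linked(e), on(a), on(c), ready(b)}
optimal plan length = 3; 3 > 1

No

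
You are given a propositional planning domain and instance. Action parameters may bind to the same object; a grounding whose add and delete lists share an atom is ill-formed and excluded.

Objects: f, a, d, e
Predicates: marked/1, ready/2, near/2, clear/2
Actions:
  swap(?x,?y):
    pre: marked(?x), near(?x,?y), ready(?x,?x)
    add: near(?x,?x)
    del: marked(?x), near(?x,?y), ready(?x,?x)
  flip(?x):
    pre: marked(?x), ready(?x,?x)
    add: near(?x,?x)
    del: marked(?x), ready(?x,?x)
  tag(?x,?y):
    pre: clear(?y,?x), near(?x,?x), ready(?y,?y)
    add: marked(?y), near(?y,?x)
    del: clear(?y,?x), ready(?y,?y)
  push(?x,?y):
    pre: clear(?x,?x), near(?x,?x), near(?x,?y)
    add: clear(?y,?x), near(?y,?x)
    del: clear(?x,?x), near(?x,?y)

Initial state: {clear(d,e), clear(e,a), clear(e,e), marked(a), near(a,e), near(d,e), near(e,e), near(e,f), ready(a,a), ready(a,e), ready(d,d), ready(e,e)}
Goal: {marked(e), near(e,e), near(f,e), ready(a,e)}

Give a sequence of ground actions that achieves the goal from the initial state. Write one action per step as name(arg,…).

swap(a,e); tag(a,e); push(e,f)

1. swap(a,e)  →  {clear(d,e), clear(e,a), clear(e,e), near(a,a), near(d,e), near(e,e), near(e,f), ready(a,e), ready(d,d), ready(e,e)}
2. tag(a,e)  →  {clear(d,e), clear(e,e), marked(e), near(a,a), near(d,e), near(e,a), near(e,e), near(e,f), ready(a,e), ready(d,d)}
3. push(e,f)  →  {clear(d,e), clear(f,e), marked(e), near(a,a), near(d,e), near(e,a), near(e,e), near(f,e), ready(a,e), ready(d,d)}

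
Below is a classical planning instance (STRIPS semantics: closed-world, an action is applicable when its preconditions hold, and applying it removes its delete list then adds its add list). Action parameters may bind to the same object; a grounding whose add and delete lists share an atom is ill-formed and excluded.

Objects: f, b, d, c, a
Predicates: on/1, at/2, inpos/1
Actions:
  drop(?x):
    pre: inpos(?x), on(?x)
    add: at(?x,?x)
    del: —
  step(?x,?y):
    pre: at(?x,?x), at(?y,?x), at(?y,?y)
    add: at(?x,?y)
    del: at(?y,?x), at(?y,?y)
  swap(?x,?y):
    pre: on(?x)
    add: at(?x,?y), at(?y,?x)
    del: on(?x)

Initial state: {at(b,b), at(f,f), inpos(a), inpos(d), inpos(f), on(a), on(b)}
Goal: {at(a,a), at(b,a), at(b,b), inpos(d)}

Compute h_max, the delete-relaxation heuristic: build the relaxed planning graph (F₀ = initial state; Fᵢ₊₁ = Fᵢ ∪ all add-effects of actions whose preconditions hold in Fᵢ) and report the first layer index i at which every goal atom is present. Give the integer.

F0 = init (7 atoms)
F1 = F0 ∪ {at(a,a), at(a,b), at(a,c), at(a,d), at(a,f), at(b,a), at(b,c), at(b,d), at(b,f), at(c,a), at(c,b), at(d,a), at(d,b), at(f,a), at(f,b)}  (22 atoms)
goal ⊆ F1  ⇒  h_max = 1

1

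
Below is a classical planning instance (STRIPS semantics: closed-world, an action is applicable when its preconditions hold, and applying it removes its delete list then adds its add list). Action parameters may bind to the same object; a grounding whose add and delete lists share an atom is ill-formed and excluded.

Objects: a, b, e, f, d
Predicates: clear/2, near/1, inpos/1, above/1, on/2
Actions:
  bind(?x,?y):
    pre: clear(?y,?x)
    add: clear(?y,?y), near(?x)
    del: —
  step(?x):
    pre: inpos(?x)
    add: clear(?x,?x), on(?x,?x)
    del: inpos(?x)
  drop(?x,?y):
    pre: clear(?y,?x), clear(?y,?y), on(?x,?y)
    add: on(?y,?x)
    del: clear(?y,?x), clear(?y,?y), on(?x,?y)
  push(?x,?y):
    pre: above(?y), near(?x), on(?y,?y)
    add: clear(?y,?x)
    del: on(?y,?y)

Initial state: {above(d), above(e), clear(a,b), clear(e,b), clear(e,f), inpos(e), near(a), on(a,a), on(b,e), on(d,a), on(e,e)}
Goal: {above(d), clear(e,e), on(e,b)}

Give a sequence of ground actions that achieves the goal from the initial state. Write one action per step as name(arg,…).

bind(b,e); drop(b,e); bind(f,e)

1. bind(b,e)  →  {above(d), above(e), clear(a,b), clear(e,b), clear(e,e), clear(e,f), inpos(e), near(a), near(b), on(a,a), on(b,e), on(d,a), on(e,e)}
2. drop(b,e)  →  {above(d), above(e), clear(a,b), clear(e,f), inpos(e), near(a), near(b), on(a,a), on(d,a), on(e,b), on(e,e)}
3. bind(f,e)  →  {above(d), above(e), clear(a,b), clear(e,e), clear(e,f), inpos(e), near(a), near(b), near(f), on(a,a), on(d,a), on(e,b), on(e,e)}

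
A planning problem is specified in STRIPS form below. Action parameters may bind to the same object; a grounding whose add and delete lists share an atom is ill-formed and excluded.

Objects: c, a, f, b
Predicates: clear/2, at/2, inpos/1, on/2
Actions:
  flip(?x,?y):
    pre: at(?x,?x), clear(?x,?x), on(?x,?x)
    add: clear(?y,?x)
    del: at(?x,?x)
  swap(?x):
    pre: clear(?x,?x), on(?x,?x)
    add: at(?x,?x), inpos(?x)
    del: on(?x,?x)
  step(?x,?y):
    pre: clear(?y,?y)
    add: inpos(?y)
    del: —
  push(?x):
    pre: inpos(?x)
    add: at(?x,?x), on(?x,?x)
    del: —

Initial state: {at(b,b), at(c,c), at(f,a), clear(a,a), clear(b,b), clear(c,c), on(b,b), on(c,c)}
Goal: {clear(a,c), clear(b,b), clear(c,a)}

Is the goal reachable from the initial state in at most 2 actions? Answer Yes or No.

No

1. flip(c,a)  →  {at(b,b), at(f,a), clear(a,a), clear(a,c), clear(b,b), clear(c,c), on(b,b), on(c,c)}
2. step(c,a)  →  {at(b,b), at(f,a), clear(a,a), clear(a,c), clear(b,b), clear(c,c), inpos(a), on(b,b), on(c,c)}
3. push(a)  →  {at(a,a), at(b,b), at(f,a), clear(a,a), clear(a,c), clear(b,b), clear(c,c), inpos(a), on(a,a), on(b,b), on(c,c)}
4. flip(a,c)  →  {at(b,b), at(f,a), clear(a,a), clear(a,c), clear(b,b), clear(c,a), clear(c,c), inpos(a), on(a,a), on(b,b), on(c,c)}
optimal plan length = 4; 4 > 2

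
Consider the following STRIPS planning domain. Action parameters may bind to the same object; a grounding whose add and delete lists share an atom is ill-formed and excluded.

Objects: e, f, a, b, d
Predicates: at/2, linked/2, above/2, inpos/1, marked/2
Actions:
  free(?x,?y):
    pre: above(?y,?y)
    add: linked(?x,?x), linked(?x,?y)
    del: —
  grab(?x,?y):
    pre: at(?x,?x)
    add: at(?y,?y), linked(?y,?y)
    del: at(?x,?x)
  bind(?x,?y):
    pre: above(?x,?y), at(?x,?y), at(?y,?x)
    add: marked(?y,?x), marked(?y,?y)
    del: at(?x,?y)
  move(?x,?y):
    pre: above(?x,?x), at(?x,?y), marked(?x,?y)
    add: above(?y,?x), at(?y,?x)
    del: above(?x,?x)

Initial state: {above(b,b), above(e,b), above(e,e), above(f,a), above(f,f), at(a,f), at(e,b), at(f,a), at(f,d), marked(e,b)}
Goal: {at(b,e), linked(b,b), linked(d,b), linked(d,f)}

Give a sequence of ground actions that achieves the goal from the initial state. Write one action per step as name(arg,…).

free(b,e); free(d,f); free(d,b); move(e,b)

1. free(b,e)  →  {above(b,b), above(e,b), above(e,e), above(f,a), above(f,f), at(a,f), at(e,b), at(f,a), at(f,d), linked(b,b), linked(b,e), marked(e,b)}
2. free(d,f)  →  {above(b,b), above(e,b), above(e,e), above(f,a), above(f,f), at(a,f), at(e,b), at(f,a), at(f,d), linked(b,b), linked(b,e), linked(d,d), linked(d,f), marked(e,b)}
3. free(d,b)  →  {above(b,b), above(e,b), above(e,e), above(f,a), above(f,f), at(a,f), at(e,b), at(f,a), at(f,d), linked(b,b), linked(b,e), linked(d,b), linked(d,d), linked(d,f), marked(e,b)}
4. move(e,b)  →  {above(b,b), above(b,e), above(e,b), above(f,a), above(f,f), at(a,f), at(b,e), at(e,b), at(f,a), at(f,d), linked(b,b), linked(b,e), linked(d,b), linked(d,d), linked(d,f), marked(e,b)}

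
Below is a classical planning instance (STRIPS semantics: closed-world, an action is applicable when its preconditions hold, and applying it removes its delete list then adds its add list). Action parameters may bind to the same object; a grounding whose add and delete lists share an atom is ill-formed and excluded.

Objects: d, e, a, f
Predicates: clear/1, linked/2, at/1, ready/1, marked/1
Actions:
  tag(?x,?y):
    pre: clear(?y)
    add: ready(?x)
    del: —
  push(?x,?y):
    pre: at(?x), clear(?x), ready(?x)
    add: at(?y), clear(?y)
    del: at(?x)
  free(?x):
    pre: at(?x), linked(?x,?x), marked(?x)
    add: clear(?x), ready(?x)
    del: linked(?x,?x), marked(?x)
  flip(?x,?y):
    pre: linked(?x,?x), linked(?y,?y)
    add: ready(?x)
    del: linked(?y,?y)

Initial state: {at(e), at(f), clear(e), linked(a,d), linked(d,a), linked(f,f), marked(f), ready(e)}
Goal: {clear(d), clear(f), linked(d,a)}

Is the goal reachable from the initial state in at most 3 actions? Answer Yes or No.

Yes

1. push(e,d)  →  {at(d), at(f), clear(d), clear(e), linked(a,d), linked(d,a), linked(f,f), marked(f), ready(e)}
2. free(f)  →  {at(d), at(f), clear(d), clear(e), clear(f), linked(a,d), linked(d,a), ready(e), ready(f)}
optimal plan length = 2; 2 ≤ 3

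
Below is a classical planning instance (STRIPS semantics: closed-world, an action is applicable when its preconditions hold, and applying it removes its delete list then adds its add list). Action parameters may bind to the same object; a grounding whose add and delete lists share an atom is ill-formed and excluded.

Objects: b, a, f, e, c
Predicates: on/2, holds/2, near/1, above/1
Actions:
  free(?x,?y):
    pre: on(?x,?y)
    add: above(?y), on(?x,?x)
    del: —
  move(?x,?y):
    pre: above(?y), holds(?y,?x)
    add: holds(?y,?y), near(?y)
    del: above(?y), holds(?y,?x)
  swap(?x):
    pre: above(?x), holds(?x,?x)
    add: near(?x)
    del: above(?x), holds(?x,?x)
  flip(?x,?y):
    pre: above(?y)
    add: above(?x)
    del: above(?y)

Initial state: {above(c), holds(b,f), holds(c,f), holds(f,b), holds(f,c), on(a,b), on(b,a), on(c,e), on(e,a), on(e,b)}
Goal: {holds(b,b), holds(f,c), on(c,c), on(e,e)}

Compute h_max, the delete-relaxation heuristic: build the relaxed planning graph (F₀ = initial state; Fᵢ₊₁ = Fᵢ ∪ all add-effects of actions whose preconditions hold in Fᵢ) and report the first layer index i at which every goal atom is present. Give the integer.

2

F0 = init (10 atoms)
F1 = F0 ∪ {above(a), above(b), above(e), above(f), holds(c,c), near(c), on(a,a), on(b,b), on(c,c), on(e,e)}  (20 atoms)
F2 = F1 ∪ {holds(b,b), holds(f,f), near(b), near(f)}  (24 atoms)
goal ⊆ F2  ⇒  h_max = 2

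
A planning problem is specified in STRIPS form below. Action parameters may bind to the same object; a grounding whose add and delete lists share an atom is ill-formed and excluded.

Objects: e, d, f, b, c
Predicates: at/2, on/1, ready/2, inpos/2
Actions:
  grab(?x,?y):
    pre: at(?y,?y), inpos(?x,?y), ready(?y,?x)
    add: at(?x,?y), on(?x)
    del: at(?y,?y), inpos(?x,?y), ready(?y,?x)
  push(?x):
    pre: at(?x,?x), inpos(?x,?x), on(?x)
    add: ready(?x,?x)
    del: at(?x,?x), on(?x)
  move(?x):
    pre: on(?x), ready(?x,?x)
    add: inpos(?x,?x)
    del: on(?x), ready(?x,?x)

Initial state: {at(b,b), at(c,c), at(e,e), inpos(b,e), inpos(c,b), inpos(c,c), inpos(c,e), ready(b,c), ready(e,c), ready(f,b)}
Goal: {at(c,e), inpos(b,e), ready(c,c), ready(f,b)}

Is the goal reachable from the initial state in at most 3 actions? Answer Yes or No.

Yes

1. grab(c,e)  →  {at(b,b), at(c,c), at(c,e), inpos(b,e), inpos(c,b), inpos(c,c), on(c), ready(b,c), ready(f,b)}
2. push(c)  →  {at(b,b), at(c,e), inpos(b,e), inpos(c,b), inpos(c,c), ready(b,c), ready(c,c), ready(f,b)}
optimal plan length = 2; 2 ≤ 3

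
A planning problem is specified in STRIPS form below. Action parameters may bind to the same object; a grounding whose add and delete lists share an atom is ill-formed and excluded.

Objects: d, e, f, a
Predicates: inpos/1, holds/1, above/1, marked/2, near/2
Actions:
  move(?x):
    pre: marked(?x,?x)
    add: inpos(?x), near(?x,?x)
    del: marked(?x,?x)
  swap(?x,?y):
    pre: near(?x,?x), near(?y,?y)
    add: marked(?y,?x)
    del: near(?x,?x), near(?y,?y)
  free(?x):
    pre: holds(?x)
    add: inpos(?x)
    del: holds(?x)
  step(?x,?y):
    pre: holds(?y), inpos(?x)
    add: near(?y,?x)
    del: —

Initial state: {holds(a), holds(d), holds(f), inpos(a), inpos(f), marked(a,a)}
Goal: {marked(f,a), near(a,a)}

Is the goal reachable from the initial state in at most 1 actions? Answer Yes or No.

1. move(a)  →  {holds(a), holds(d), holds(f), inpos(a), inpos(f), near(a,a)}
2. step(f,f)  →  {holds(a), holds(d), holds(f), inpos(a), inpos(f), near(a,a), near(f,f)}
3. swap(a,f)  →  {holds(a), holds(d), holds(f), inpos(a), inpos(f), marked(f,a)}
4. step(a,a)  →  {holds(a), holds(d), holds(f), inpos(a), inpos(f), marked(f,a), near(a,a)}
optimal plan length = 4; 4 > 1

No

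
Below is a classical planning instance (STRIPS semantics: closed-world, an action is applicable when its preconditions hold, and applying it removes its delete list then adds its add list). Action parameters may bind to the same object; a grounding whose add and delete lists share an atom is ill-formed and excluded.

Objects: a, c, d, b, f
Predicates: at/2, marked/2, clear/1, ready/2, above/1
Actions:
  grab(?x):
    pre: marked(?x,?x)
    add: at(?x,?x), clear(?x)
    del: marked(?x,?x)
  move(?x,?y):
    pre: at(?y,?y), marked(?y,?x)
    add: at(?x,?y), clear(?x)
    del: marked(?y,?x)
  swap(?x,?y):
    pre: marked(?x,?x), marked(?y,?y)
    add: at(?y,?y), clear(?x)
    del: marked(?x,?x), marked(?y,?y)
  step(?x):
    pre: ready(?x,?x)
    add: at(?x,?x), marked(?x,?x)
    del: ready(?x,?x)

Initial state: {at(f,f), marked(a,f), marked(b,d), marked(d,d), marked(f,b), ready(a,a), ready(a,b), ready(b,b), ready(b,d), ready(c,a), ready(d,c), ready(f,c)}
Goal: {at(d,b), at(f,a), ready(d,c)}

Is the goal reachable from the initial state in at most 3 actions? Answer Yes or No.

1. step(a)  →  {at(a,a), at(f,f), marked(a,a), marked(a,f), marked(b,d), marked(d,d), marked(f,b), ready(a,b), ready(b,b), ready(b,d), ready(c,a), ready(d,c), ready(f,c)}
2. move(f,a)  →  {at(a,a), at(f,a), at(f,f), clear(f), marked(a,a), marked(b,d), marked(d,d), marked(f,b), ready(a,b), ready(b,b), ready(b,d), ready(c,a), ready(d,c), ready(f,c)}
3. step(b)  →  {at(a,a), at(b,b), at(f,a), at(f,f), clear(f), marked(a,a), marked(b,b), marked(b,d), marked(d,d), marked(f,b), ready(a,b), ready(b,d), ready(c,a), ready(d,c), ready(f,c)}
4. move(d,b)  →  {at(a,a), at(b,b), at(d,b), at(f,a), at(f,f), clear(d), clear(f), marked(a,a), marked(b,b), marked(d,d), marked(f,b), ready(a,b), ready(b,d), ready(c,a), ready(d,c), ready(f,c)}
optimal plan length = 4; 4 > 3

No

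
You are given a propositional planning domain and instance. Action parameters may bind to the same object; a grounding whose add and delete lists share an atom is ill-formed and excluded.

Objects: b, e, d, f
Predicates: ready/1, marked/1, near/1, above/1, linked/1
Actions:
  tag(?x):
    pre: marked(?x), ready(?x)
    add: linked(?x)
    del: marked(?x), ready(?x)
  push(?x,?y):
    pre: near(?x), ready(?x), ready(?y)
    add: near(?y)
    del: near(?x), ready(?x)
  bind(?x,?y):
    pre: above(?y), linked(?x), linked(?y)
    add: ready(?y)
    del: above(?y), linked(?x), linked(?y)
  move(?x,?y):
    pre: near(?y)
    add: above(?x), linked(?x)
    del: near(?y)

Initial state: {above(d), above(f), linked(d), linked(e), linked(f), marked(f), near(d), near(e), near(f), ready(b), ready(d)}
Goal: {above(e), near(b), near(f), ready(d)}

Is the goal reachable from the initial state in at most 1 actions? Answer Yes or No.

1. push(d,b)  →  {above(d), above(f), linked(d), linked(e), linked(f), marked(f), near(b), near(e), near(f), ready(b)}
2. bind(e,d)  →  {above(f), linked(f), marked(f), near(b), near(e), near(f), ready(b), ready(d)}
3. move(e,e)  →  {above(e), above(f), linked(e), linked(f), marked(f), near(b), near(f), ready(b), ready(d)}
optimal plan length = 3; 3 > 1

No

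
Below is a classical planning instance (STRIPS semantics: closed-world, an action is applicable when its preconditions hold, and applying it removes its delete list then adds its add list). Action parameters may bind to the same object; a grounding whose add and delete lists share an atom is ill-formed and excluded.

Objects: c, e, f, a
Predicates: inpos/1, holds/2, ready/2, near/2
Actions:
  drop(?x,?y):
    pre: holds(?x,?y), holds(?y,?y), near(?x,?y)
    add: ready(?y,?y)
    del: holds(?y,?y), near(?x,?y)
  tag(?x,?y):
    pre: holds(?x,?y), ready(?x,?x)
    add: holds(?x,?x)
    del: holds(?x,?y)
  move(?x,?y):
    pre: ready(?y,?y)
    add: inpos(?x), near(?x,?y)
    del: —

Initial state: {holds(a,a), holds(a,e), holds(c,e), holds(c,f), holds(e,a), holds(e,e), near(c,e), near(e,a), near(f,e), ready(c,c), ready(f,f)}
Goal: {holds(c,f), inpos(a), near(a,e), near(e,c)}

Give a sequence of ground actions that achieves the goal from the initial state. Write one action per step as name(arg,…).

drop(c,e); move(e,c); move(a,e)

1. drop(c,e)  →  {holds(a,a), holds(a,e), holds(c,e), holds(c,f), holds(e,a), near(e,a), near(f,e), ready(c,c), ready(e,e), ready(f,f)}
2. move(e,c)  →  {holds(a,a), holds(a,e), holds(c,e), holds(c,f), holds(e,a), inpos(e), near(e,a), near(e,c), near(f,e), ready(c,c), ready(e,e), ready(f,f)}
3. move(a,e)  →  {holds(a,a), holds(a,e), holds(c,e), holds(c,f), holds(e,a), inpos(a), inpos(e), near(a,e), near(e,a), near(e,c), near(f,e), ready(c,c), ready(e,e), ready(f,f)}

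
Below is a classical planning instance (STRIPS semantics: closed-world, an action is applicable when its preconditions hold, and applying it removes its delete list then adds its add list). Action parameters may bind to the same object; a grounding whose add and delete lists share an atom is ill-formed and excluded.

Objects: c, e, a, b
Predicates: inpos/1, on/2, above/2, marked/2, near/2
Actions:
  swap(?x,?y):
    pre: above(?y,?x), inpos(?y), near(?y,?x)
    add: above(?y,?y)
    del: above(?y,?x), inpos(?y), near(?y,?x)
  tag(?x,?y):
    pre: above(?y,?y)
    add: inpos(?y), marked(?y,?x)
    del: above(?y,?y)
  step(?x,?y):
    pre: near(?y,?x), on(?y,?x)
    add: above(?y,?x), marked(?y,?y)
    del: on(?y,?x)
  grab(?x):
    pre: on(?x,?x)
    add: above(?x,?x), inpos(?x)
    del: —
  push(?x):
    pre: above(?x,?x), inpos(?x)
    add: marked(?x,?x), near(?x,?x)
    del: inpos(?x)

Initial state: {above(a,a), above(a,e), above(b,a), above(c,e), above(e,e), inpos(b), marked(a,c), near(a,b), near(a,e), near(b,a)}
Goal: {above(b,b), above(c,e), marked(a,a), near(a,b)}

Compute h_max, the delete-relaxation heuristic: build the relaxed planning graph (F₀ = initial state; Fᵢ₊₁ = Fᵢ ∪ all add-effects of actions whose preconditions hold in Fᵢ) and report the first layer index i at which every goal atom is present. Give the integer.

1

F0 = init (10 atoms)
F1 = F0 ∪ {above(b,b), inpos(a), inpos(e), marked(a,a), marked(a,b), marked(a,e), marked(e,a), marked(e,b), marked(e,c), marked(e,e)}  (20 atoms)
goal ⊆ F1  ⇒  h_max = 1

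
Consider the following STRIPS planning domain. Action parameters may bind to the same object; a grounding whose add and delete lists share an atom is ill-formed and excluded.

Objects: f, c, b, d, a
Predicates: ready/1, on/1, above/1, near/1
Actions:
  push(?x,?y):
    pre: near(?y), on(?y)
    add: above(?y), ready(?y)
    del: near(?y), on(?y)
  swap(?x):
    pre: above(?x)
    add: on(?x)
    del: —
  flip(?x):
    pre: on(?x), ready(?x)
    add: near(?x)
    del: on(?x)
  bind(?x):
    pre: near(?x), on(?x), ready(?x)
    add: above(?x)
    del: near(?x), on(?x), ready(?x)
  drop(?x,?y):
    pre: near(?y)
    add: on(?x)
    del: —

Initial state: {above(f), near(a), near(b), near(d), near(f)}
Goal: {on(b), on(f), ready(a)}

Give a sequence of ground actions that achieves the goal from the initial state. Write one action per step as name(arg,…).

swap(f); drop(b,f); drop(a,f); push(f,a)

1. swap(f)  →  {above(f), near(a), near(b), near(d), near(f), on(f)}
2. drop(b,f)  →  {above(f), near(a), near(b), near(d), near(f), on(b), on(f)}
3. drop(a,f)  →  {above(f), near(a), near(b), near(d), near(f), on(a), on(b), on(f)}
4. push(f,a)  →  {above(a), above(f), near(b), near(d), near(f), on(b), on(f), ready(a)}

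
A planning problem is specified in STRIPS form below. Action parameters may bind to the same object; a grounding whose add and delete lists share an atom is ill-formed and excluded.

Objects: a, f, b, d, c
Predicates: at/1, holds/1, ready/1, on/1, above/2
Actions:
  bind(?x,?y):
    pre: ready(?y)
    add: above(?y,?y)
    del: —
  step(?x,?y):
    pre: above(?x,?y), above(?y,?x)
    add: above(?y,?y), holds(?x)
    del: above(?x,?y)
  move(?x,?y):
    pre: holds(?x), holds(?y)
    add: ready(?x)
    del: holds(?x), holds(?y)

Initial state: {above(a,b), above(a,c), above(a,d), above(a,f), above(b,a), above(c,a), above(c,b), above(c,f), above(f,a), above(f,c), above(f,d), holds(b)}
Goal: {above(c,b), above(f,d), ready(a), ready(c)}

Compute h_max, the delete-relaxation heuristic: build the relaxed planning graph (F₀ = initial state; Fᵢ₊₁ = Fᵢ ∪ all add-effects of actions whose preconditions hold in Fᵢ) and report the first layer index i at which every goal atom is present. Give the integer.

2

F0 = init (12 atoms)
F1 = F0 ∪ {above(a,a), above(b,b), above(c,c), above(f,f), holds(a), holds(c), holds(f), ready(b)}  (20 atoms)
F2 = F1 ∪ {ready(a), ready(c), ready(f)}  (23 atoms)
goal ⊆ F2  ⇒  h_max = 2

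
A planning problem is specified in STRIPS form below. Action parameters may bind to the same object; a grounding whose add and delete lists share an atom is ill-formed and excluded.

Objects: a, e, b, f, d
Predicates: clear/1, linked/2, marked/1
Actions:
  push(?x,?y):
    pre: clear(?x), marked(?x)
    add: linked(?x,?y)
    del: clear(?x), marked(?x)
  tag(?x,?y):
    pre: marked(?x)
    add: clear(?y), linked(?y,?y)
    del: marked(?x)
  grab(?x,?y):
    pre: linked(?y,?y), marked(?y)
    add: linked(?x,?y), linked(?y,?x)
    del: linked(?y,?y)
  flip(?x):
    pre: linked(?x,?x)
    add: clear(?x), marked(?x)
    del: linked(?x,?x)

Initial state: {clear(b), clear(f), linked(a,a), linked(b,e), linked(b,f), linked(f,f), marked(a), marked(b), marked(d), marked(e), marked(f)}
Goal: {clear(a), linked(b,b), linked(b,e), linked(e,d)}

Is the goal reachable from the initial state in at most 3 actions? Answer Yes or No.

1. push(b,b)  →  {clear(f), linked(a,a), linked(b,b), linked(b,e), linked(b,f), linked(f,f), marked(a), marked(d), marked(e), marked(f)}
2. tag(a,a)  →  {clear(a), clear(f), linked(a,a), linked(b,b), linked(b,e), linked(b,f), linked(f,f), marked(d), marked(e), marked(f)}
3. tag(e,d)  →  {clear(a), clear(d), clear(f), linked(a,a), linked(b,b), linked(b,e), linked(b,f), linked(d,d), linked(f,f), marked(d), marked(f)}
4. grab(e,d)  →  {clear(a), clear(d), clear(f), linked(a,a), linked(b,b), linked(b,e), linked(b,f), linked(d,e), linked(e,d), linked(f,f), marked(d), marked(f)}
optimal plan length = 4; 4 > 3

No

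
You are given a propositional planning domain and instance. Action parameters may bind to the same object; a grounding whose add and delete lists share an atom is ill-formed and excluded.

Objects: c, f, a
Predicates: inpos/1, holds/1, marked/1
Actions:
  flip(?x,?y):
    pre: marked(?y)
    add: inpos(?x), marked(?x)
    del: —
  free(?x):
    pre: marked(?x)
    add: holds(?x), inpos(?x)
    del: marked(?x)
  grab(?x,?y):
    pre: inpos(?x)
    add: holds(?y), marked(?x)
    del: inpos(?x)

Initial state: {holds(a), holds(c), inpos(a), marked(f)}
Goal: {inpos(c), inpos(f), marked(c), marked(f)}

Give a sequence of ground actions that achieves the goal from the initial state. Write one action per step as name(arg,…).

flip(c,f); flip(f,c)

1. flip(c,f)  →  {holds(a), holds(c), inpos(a), inpos(c), marked(c), marked(f)}
2. flip(f,c)  →  {holds(a), holds(c), inpos(a), inpos(c), inpos(f), marked(c), marked(f)}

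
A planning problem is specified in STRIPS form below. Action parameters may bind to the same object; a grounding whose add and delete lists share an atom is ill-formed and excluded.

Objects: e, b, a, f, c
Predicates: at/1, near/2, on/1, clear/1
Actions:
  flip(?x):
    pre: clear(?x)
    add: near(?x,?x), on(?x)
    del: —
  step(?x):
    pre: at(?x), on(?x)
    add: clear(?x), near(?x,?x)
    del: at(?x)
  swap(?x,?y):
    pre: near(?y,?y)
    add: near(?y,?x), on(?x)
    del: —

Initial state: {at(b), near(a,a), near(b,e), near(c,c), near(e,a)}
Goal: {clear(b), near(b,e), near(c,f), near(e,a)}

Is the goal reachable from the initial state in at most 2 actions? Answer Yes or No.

1. swap(b,a)  →  {at(b), near(a,a), near(a,b), near(b,e), near(c,c), near(e,a), on(b)}
2. step(b)  →  {clear(b), near(a,a), near(a,b), near(b,b), near(b,e), near(c,c), near(e,a), on(b)}
3. swap(f,c)  →  {clear(b), near(a,a), near(a,b), near(b,b), near(b,e), near(c,c), near(c,f), near(e,a), on(b), on(f)}
optimal plan length = 3; 3 > 2

No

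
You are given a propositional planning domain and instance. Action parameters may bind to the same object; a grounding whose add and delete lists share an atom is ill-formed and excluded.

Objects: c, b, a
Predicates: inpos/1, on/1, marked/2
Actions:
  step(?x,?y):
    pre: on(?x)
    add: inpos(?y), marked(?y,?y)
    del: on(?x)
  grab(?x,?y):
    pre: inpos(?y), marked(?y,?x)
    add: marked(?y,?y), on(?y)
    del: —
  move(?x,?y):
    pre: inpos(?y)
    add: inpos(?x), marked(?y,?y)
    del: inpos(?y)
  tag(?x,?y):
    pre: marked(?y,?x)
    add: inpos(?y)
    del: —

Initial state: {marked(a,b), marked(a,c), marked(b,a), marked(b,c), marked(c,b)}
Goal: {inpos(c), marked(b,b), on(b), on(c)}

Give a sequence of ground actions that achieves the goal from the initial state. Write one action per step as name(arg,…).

tag(c,b); grab(c,b); move(c,b); grab(b,c)

1. tag(c,b)  →  {inpos(b), marked(a,b), marked(a,c), marked(b,a), marked(b,c), marked(c,b)}
2. grab(c,b)  →  {inpos(b), marked(a,b), marked(a,c), marked(b,a), marked(b,b), marked(b,c), marked(c,b), on(b)}
3. move(c,b)  →  {inpos(c), marked(a,b), marked(a,c), marked(b,a), marked(b,b), marked(b,c), marked(c,b), on(b)}
4. grab(b,c)  →  {inpos(c), marked(a,b), marked(a,c), marked(b,a), marked(b,b), marked(b,c), marked(c,b), marked(c,c), on(b), on(c)}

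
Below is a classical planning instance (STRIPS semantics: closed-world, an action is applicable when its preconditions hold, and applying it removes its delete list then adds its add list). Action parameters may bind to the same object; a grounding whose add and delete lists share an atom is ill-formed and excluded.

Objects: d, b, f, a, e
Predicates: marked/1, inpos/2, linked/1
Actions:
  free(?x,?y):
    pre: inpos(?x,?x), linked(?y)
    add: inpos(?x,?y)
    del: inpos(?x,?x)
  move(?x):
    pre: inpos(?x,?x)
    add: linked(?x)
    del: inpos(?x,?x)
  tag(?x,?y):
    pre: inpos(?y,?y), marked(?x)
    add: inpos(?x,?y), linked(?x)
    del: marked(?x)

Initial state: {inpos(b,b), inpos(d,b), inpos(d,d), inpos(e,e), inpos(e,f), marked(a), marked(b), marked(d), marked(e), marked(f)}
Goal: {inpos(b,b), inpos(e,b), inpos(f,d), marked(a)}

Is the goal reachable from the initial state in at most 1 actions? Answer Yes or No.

1. tag(f,d)  →  {inpos(b,b), inpos(d,b), inpos(d,d), inpos(e,e), inpos(e,f), inpos(f,d), linked(f), marked(a), marked(b), marked(d), marked(e)}
2. tag(e,b)  →  {inpos(b,b), inpos(d,b), inpos(d,d), inpos(e,b), inpos(e,e), inpos(e,f), inpos(f,d), linked(e), linked(f), marked(a), marked(b), marked(d)}
optimal plan length = 2; 2 > 1

No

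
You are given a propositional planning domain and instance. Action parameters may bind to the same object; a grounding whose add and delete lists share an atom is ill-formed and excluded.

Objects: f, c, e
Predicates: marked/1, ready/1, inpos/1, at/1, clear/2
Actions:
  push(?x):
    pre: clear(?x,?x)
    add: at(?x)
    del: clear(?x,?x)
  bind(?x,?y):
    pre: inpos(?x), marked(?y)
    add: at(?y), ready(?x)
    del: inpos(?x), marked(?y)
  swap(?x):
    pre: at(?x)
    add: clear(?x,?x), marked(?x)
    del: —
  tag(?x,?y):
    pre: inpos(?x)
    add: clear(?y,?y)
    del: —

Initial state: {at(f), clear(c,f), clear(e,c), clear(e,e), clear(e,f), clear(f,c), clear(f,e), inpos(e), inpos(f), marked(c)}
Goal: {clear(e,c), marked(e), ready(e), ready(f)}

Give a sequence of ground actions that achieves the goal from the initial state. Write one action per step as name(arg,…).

1. push(e)  →  {at(e), at(f), clear(c,f), clear(e,c), clear(e,f), clear(f,c), clear(f,e), inpos(e), inpos(f), marked(c)}
2. bind(f,c)  →  {at(c), at(e), at(f), clear(c,f), clear(e,c), clear(e,f), clear(f,c), clear(f,e), inpos(e), ready(f)}
3. swap(f)  →  {at(c), at(e), at(f), clear(c,f), clear(e,c), clear(e,f), clear(f,c), clear(f,e), clear(f,f), inpos(e), marked(f), ready(f)}
4. bind(e,f)  →  {at(c), at(e), at(f), clear(c,f), clear(e,c), clear(e,f), clear(f,c), clear(f,e), clear(f,f), ready(e), ready(f)}
5. swap(e)  →  {at(c), at(e), at(f), clear(c,f), clear(e,c), clear(e,e), clear(e,f), clear(f,c), clear(f,e), clear(f,f), marked(e), ready(e), ready(f)}

push(e); bind(f,c); swap(f); bind(e,f); swap(e)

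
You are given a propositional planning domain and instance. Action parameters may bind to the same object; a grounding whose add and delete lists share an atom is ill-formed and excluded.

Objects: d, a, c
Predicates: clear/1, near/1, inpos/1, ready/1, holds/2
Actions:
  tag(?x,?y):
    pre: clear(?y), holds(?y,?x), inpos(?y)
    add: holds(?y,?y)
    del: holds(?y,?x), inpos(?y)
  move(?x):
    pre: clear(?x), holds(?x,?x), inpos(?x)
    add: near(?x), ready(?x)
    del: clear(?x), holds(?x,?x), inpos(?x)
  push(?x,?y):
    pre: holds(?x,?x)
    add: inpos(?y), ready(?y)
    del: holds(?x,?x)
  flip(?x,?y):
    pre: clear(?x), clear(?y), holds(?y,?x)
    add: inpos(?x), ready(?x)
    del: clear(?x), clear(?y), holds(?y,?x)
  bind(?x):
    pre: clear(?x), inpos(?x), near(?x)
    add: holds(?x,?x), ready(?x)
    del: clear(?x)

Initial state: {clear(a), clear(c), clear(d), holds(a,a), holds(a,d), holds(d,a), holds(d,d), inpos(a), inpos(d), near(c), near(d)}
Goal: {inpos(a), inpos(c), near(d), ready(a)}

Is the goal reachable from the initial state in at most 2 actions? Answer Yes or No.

1. push(d,a)  →  {clear(a), clear(c), clear(d), holds(a,a), holds(a,d), holds(d,a), inpos(a), inpos(d), near(c), near(d), ready(a)}
2. push(a,c)  →  {clear(a), clear(c), clear(d), holds(a,d), holds(d,a), inpos(a), inpos(c), inpos(d), near(c), near(d), ready(a), ready(c)}
optimal plan length = 2; 2 ≤ 2

Yes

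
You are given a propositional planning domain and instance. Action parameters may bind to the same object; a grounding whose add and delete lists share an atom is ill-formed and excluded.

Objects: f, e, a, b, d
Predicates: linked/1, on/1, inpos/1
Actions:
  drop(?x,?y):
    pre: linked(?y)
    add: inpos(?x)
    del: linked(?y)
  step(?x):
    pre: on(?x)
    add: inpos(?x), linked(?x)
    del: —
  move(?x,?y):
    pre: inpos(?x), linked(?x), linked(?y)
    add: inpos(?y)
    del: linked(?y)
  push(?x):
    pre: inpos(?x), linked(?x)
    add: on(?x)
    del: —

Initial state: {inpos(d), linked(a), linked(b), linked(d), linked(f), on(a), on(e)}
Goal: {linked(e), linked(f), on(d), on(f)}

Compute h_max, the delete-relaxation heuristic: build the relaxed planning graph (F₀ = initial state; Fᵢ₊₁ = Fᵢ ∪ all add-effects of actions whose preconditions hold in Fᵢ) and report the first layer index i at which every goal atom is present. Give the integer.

F0 = init (7 atoms)
F1 = F0 ∪ {inpos(a), inpos(b), inpos(e), inpos(f), linked(e), on(d)}  (13 atoms)
F2 = F1 ∪ {on(b), on(f)}  (15 atoms)
goal ⊆ F2  ⇒  h_max = 2

2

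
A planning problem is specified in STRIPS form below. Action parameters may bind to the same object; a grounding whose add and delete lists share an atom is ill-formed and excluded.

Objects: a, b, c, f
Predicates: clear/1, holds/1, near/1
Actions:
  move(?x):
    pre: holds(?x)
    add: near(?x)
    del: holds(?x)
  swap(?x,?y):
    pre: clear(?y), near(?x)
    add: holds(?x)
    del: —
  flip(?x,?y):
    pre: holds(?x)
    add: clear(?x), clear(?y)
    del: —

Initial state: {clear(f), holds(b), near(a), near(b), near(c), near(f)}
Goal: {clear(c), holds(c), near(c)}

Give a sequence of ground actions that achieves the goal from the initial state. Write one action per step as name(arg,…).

swap(c,f); flip(b,c)

1. swap(c,f)  →  {clear(f), holds(b), holds(c), near(a), near(b), near(c), near(f)}
2. flip(b,c)  →  {clear(b), clear(c), clear(f), holds(b), holds(c), near(a), near(b), near(c), near(f)}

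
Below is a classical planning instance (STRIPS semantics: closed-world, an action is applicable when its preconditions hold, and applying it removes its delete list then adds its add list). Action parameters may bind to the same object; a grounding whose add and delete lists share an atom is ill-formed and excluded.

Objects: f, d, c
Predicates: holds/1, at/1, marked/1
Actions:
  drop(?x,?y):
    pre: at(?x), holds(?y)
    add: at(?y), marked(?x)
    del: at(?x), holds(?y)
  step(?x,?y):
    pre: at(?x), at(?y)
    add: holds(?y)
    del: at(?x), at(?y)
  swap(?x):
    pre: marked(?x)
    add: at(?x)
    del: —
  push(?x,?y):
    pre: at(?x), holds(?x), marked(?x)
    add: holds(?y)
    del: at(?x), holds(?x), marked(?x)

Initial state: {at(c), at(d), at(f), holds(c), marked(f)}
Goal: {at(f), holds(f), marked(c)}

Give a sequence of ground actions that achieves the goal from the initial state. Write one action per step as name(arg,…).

step(f,f); drop(c,f); step(f,f); swap(f)

1. step(f,f)  →  {at(c), at(d), holds(c), holds(f), marked(f)}
2. drop(c,f)  →  {at(d), at(f), holds(c), marked(c), marked(f)}
3. step(f,f)  →  {at(d), holds(c), holds(f), marked(c), marked(f)}
4. swap(f)  →  {at(d), at(f), holds(c), holds(f), marked(c), marked(f)}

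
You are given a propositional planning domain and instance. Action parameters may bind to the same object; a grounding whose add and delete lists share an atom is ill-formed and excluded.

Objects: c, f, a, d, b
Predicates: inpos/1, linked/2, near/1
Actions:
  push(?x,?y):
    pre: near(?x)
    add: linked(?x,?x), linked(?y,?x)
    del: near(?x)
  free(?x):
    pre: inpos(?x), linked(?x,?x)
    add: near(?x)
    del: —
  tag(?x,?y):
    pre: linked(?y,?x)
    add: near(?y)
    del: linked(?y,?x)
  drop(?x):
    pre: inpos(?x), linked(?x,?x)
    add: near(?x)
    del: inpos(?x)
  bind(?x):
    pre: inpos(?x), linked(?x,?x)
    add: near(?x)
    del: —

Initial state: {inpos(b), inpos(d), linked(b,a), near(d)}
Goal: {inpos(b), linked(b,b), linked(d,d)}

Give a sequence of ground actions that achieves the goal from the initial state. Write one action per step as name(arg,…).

push(d,c); tag(a,b); push(b,c)

1. push(d,c)  →  {inpos(b), inpos(d), linked(b,a), linked(c,d), linked(d,d)}
2. tag(a,b)  →  {inpos(b), inpos(d), linked(c,d), linked(d,d), near(b)}
3. push(b,c)  →  {inpos(b), inpos(d), linked(b,b), linked(c,b), linked(c,d), linked(d,d)}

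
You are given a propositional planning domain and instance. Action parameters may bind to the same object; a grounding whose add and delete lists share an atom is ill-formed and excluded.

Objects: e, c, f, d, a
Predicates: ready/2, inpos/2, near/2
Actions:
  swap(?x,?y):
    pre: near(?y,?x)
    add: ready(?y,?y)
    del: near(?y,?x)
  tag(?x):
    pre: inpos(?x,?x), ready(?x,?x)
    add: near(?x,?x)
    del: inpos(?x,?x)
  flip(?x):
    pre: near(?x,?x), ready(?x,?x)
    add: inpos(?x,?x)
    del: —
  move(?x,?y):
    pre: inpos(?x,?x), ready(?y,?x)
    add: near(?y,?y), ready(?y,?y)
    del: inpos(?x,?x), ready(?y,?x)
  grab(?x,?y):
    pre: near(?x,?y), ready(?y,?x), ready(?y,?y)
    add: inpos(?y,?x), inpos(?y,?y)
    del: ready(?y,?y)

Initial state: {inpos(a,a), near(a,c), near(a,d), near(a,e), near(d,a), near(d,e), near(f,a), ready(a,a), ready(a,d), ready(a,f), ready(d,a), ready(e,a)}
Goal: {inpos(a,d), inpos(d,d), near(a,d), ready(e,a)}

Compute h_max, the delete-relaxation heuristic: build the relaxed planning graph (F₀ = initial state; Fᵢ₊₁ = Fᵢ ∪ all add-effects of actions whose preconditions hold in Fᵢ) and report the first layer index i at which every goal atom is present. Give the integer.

F0 = init (12 atoms)
F1 = F0 ∪ {inpos(a,d), inpos(a,f), near(a,a), near(d,d), near(e,e), ready(d,d), ready(e,e), ready(f,f)}  (20 atoms)
F2 = F1 ∪ {inpos(d,a), inpos(d,d), inpos(e,a), inpos(e,e)}  (24 atoms)
goal ⊆ F2  ⇒  h_max = 2

2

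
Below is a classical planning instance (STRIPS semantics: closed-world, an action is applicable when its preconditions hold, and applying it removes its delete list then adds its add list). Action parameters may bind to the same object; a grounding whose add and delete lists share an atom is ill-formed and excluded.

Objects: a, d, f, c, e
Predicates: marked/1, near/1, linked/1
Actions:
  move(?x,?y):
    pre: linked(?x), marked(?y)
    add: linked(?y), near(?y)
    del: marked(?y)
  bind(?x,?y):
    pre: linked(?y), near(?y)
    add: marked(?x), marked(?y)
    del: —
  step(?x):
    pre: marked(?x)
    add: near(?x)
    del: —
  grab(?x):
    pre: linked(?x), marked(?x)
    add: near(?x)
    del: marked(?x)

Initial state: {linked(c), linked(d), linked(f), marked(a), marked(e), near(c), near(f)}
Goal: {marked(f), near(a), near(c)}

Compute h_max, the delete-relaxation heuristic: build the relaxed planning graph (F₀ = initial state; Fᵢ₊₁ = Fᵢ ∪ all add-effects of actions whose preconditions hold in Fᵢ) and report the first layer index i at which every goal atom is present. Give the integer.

F0 = init (7 atoms)
F1 = F0 ∪ {linked(a), linked(e), marked(c), marked(d), marked(f), near(a), near(e)}  (14 atoms)
goal ⊆ F1  ⇒  h_max = 1

1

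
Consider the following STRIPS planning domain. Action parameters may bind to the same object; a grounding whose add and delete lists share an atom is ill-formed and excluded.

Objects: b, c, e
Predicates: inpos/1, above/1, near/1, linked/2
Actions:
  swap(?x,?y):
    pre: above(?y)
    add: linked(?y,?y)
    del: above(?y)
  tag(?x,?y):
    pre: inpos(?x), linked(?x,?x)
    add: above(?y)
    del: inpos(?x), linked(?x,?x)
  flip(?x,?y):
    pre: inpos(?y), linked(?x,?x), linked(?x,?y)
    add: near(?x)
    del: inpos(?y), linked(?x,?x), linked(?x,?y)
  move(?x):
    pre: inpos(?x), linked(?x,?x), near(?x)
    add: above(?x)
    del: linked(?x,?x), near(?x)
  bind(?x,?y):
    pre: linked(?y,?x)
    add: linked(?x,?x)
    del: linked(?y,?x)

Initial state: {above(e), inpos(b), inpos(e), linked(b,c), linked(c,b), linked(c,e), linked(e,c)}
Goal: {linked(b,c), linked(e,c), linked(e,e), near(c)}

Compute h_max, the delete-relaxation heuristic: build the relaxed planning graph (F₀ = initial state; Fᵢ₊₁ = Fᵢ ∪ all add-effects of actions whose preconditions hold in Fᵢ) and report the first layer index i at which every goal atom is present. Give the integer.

F0 = init (7 atoms)
F1 = F0 ∪ {linked(b,b), linked(c,c), linked(e,e)}  (10 atoms)
F2 = F1 ∪ {above(b), above(c), near(b), near(c), near(e)}  (15 atoms)
goal ⊆ F2  ⇒  h_max = 2

2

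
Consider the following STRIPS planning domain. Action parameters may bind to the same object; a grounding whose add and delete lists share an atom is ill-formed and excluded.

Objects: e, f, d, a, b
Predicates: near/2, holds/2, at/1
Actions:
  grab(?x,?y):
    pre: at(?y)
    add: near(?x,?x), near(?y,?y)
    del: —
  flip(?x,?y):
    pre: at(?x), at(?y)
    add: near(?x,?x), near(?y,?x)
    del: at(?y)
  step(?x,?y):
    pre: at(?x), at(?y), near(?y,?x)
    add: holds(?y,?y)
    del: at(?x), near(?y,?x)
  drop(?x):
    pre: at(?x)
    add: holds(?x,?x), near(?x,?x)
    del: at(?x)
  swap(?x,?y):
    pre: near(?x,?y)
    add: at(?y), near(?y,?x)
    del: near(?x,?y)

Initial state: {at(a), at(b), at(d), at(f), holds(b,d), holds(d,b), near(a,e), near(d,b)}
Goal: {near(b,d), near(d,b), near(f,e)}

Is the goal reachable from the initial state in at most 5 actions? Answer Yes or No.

Yes

1. flip(d,b)  →  {at(a), at(d), at(f), holds(b,d), holds(d,b), near(a,e), near(b,d), near(d,b), near(d,d)}
2. swap(a,e)  →  {at(a), at(d), at(e), at(f), holds(b,d), holds(d,b), near(b,d), near(d,b), near(d,d), near(e,a)}
3. flip(e,f)  →  {at(a), at(d), at(e), holds(b,d), holds(d,b), near(b,d), near(d,b), near(d,d), near(e,a), near(e,e), near(f,e)}
optimal plan length = 3; 3 ≤ 5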